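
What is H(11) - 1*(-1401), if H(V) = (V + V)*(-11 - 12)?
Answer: 895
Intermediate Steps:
H(V) = -46*V (H(V) = (2*V)*(-23) = -46*V)
H(11) - 1*(-1401) = -46*11 - 1*(-1401) = -506 + 1401 = 895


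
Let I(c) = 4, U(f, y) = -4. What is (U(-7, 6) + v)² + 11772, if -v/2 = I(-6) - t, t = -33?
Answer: 17856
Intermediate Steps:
v = -74 (v = -2*(4 - 1*(-33)) = -2*(4 + 33) = -2*37 = -74)
(U(-7, 6) + v)² + 11772 = (-4 - 74)² + 11772 = (-78)² + 11772 = 6084 + 11772 = 17856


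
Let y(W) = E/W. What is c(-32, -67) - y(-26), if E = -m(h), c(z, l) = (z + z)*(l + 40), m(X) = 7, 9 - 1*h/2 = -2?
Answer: 44921/26 ≈ 1727.7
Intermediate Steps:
h = 22 (h = 18 - 2*(-2) = 18 + 4 = 22)
c(z, l) = 2*z*(40 + l) (c(z, l) = (2*z)*(40 + l) = 2*z*(40 + l))
E = -7 (E = -1*7 = -7)
y(W) = -7/W
c(-32, -67) - y(-26) = 2*(-32)*(40 - 67) - (-7)/(-26) = 2*(-32)*(-27) - (-7)*(-1)/26 = 1728 - 1*7/26 = 1728 - 7/26 = 44921/26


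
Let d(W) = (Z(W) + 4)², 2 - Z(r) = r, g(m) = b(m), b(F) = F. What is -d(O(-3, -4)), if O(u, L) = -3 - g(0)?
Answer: -81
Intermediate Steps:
g(m) = m
Z(r) = 2 - r
O(u, L) = -3 (O(u, L) = -3 - 1*0 = -3 + 0 = -3)
d(W) = (6 - W)² (d(W) = ((2 - W) + 4)² = (6 - W)²)
-d(O(-3, -4)) = -(-6 - 3)² = -1*(-9)² = -1*81 = -81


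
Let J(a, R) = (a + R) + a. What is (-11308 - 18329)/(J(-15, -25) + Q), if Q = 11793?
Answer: -29637/11738 ≈ -2.5249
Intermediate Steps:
J(a, R) = R + 2*a (J(a, R) = (R + a) + a = R + 2*a)
(-11308 - 18329)/(J(-15, -25) + Q) = (-11308 - 18329)/((-25 + 2*(-15)) + 11793) = -29637/((-25 - 30) + 11793) = -29637/(-55 + 11793) = -29637/11738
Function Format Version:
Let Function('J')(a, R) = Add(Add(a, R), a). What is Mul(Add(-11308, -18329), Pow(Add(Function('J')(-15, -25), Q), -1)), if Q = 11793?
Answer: Rational(-29637, 11738) ≈ -2.5249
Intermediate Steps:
Function('J')(a, R) = Add(R, Mul(2, a)) (Function('J')(a, R) = Add(Add(R, a), a) = Add(R, Mul(2, a)))
Mul(Add(-11308, -18329), Pow(Add(Function('J')(-15, -25), Q), -1)) = Mul(Add(-11308, -18329), Pow(Add(Add(-25, Mul(2, -15)), 11793), -1)) = Mul(-29637, Pow(Add(Add(-25, -30), 11793), -1)) = Mul(-29637, Pow(Add(-55, 11793), -1)) = Mul(-29637, Pow(11738, -1)) = Mul(-29637, Rational(1, 11738)) = Rational(-29637, 11738)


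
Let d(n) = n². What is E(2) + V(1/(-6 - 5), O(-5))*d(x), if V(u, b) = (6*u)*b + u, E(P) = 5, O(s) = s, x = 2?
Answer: 171/11 ≈ 15.545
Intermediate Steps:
V(u, b) = u + 6*b*u (V(u, b) = 6*b*u + u = u + 6*b*u)
E(2) + V(1/(-6 - 5), O(-5))*d(x) = 5 + ((1 + 6*(-5))/(-6 - 5))*2² = 5 + ((1 - 30)/(-11))*4 = 5 - 1/11*(-29)*4 = 5 + (29/11)*4 = 5 + 116/11 = 171/11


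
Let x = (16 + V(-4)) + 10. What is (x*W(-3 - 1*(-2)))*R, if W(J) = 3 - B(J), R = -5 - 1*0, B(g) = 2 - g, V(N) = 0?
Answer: 0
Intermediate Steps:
R = -5 (R = -5 + 0 = -5)
W(J) = 1 + J (W(J) = 3 - (2 - J) = 3 + (-2 + J) = 1 + J)
x = 26 (x = (16 + 0) + 10 = 16 + 10 = 26)
(x*W(-3 - 1*(-2)))*R = (26*(1 + (-3 - 1*(-2))))*(-5) = (26*(1 + (-3 + 2)))*(-5) = (26*(1 - 1))*(-5) = (26*0)*(-5) = 0*(-5) = 0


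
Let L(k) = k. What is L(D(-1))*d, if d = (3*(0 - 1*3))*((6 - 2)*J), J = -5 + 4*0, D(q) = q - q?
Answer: 0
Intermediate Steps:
D(q) = 0
J = -5 (J = -5 + 0 = -5)
d = 180 (d = (3*(0 - 1*3))*((6 - 2)*(-5)) = (3*(0 - 3))*(4*(-5)) = (3*(-3))*(-20) = -9*(-20) = 180)
L(D(-1))*d = 0*180 = 0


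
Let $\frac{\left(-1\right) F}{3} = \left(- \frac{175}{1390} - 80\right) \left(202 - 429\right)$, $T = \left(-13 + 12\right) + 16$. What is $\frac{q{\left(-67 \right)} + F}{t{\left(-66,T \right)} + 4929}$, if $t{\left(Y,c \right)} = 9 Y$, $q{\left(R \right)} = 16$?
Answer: $- \frac{15164827}{1205130} \approx -12.584$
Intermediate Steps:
$T = 15$ ($T = -1 + 16 = 15$)
$F = - \frac{15169275}{278}$ ($F = - 3 \left(- \frac{175}{1390} - 80\right) \left(202 - 429\right) = - 3 \left(\left(-175\right) \frac{1}{1390} - 80\right) \left(-227\right) = - 3 \left(- \frac{35}{278} - 80\right) \left(-227\right) = - 3 \left(\left(- \frac{22275}{278}\right) \left(-227\right)\right) = \left(-3\right) \frac{5056425}{278} = - \frac{15169275}{278} \approx -54566.0$)
$\frac{q{\left(-67 \right)} + F}{t{\left(-66,T \right)} + 4929} = \frac{16 - \frac{15169275}{278}}{9 \left(-66\right) + 4929} = - \frac{15164827}{278 \left(-594 + 4929\right)} = - \frac{15164827}{278 \cdot 4335} = \left(- \frac{15164827}{278}\right) \frac{1}{4335} = - \frac{15164827}{1205130}$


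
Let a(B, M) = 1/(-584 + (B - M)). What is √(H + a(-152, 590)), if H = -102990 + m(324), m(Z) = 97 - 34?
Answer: I*√180974075178/1326 ≈ 320.82*I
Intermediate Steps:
m(Z) = 63
a(B, M) = 1/(-584 + B - M)
H = -102927 (H = -102990 + 63 = -102927)
√(H + a(-152, 590)) = √(-102927 + 1/(-584 - 152 - 1*590)) = √(-102927 + 1/(-584 - 152 - 590)) = √(-102927 + 1/(-1326)) = √(-102927 - 1/1326) = √(-136481203/1326) = I*√180974075178/1326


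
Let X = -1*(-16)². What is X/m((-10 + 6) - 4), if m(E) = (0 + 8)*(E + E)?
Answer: 2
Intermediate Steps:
m(E) = 16*E (m(E) = 8*(2*E) = 16*E)
X = -256 (X = -1*256 = -256)
X/m((-10 + 6) - 4) = -256*1/(16*((-10 + 6) - 4)) = -256*1/(16*(-4 - 4)) = -256/(16*(-8)) = -256/(-128) = -256*(-1/128) = 2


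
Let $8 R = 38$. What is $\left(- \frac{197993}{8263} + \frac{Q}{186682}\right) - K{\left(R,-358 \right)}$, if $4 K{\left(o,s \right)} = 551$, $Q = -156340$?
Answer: $- \frac{501480585625}{3085106732} \approx -162.55$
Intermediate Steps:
$R = \frac{19}{4}$ ($R = \frac{1}{8} \cdot 38 = \frac{19}{4} \approx 4.75$)
$K{\left(o,s \right)} = \frac{551}{4}$ ($K{\left(o,s \right)} = \frac{1}{4} \cdot 551 = \frac{551}{4}$)
$\left(- \frac{197993}{8263} + \frac{Q}{186682}\right) - K{\left(R,-358 \right)} = \left(- \frac{197993}{8263} - \frac{156340}{186682}\right) - \frac{551}{4} = \left(\left(-197993\right) \frac{1}{8263} - \frac{78170}{93341}\right) - \frac{551}{4} = \left(- \frac{197993}{8263} - \frac{78170}{93341}\right) - \frac{551}{4} = - \frac{19126783323}{771276683} - \frac{551}{4} = - \frac{501480585625}{3085106732}$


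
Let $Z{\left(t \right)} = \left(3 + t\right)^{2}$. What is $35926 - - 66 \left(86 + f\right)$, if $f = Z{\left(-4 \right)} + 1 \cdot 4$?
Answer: $41932$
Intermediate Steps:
$f = 5$ ($f = \left(3 - 4\right)^{2} + 1 \cdot 4 = \left(-1\right)^{2} + 4 = 1 + 4 = 5$)
$35926 - - 66 \left(86 + f\right) = 35926 - - 66 \left(86 + 5\right) = 35926 - \left(-66\right) 91 = 35926 - -6006 = 35926 + 6006 = 41932$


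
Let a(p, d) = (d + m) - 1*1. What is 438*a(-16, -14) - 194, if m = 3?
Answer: -5450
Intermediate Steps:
a(p, d) = 2 + d (a(p, d) = (d + 3) - 1*1 = (3 + d) - 1 = 2 + d)
438*a(-16, -14) - 194 = 438*(2 - 14) - 194 = 438*(-12) - 194 = -5256 - 194 = -5450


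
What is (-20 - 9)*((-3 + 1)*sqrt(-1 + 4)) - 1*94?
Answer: -94 + 58*sqrt(3) ≈ 6.4589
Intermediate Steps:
(-20 - 9)*((-3 + 1)*sqrt(-1 + 4)) - 1*94 = -(-58)*sqrt(3) - 94 = 58*sqrt(3) - 94 = -94 + 58*sqrt(3)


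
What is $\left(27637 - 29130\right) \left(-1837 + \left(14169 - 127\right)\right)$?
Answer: $-18222065$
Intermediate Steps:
$\left(27637 - 29130\right) \left(-1837 + \left(14169 - 127\right)\right) = - 1493 \left(-1837 + \left(14169 - 127\right)\right) = - 1493 \left(-1837 + 14042\right) = \left(-1493\right) 12205 = -18222065$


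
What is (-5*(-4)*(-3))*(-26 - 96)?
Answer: 7320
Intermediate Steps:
(-5*(-4)*(-3))*(-26 - 96) = (20*(-3))*(-122) = -60*(-122) = 7320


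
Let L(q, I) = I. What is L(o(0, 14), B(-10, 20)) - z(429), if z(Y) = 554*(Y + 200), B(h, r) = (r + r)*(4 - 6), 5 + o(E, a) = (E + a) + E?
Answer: -348546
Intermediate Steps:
o(E, a) = -5 + a + 2*E (o(E, a) = -5 + ((E + a) + E) = -5 + (a + 2*E) = -5 + a + 2*E)
B(h, r) = -4*r (B(h, r) = (2*r)*(-2) = -4*r)
z(Y) = 110800 + 554*Y (z(Y) = 554*(200 + Y) = 110800 + 554*Y)
L(o(0, 14), B(-10, 20)) - z(429) = -4*20 - (110800 + 554*429) = -80 - (110800 + 237666) = -80 - 1*348466 = -80 - 348466 = -348546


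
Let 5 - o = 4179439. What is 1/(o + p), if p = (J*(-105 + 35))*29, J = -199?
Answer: -1/3775464 ≈ -2.6487e-7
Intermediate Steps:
o = -4179434 (o = 5 - 1*4179439 = 5 - 4179439 = -4179434)
p = 403970 (p = -199*(-105 + 35)*29 = -199*(-70)*29 = 13930*29 = 403970)
1/(o + p) = 1/(-4179434 + 403970) = 1/(-3775464) = -1/3775464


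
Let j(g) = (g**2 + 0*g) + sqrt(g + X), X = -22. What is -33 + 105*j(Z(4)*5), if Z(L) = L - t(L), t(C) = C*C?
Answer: 377967 + 105*I*sqrt(82) ≈ 3.7797e+5 + 950.82*I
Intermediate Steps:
t(C) = C**2
Z(L) = L - L**2
j(g) = g**2 + sqrt(-22 + g) (j(g) = (g**2 + 0*g) + sqrt(g - 22) = (g**2 + 0) + sqrt(-22 + g) = g**2 + sqrt(-22 + g))
-33 + 105*j(Z(4)*5) = -33 + 105*(((4*(1 - 1*4))*5)**2 + sqrt(-22 + (4*(1 - 1*4))*5)) = -33 + 105*(((4*(1 - 4))*5)**2 + sqrt(-22 + (4*(1 - 4))*5)) = -33 + 105*(((4*(-3))*5)**2 + sqrt(-22 + (4*(-3))*5)) = -33 + 105*((-12*5)**2 + sqrt(-22 - 12*5)) = -33 + 105*((-60)**2 + sqrt(-22 - 60)) = -33 + 105*(3600 + sqrt(-82)) = -33 + 105*(3600 + I*sqrt(82)) = -33 + (378000 + 105*I*sqrt(82)) = 377967 + 105*I*sqrt(82)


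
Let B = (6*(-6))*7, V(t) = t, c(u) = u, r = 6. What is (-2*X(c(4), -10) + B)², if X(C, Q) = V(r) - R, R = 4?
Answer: 65536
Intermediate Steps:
X(C, Q) = 2 (X(C, Q) = 6 - 1*4 = 6 - 4 = 2)
B = -252 (B = -36*7 = -252)
(-2*X(c(4), -10) + B)² = (-2*2 - 252)² = (-4 - 252)² = (-256)² = 65536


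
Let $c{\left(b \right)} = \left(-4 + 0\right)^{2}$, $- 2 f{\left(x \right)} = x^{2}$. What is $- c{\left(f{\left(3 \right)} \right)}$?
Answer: $-16$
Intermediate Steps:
$f{\left(x \right)} = - \frac{x^{2}}{2}$
$c{\left(b \right)} = 16$ ($c{\left(b \right)} = \left(-4\right)^{2} = 16$)
$- c{\left(f{\left(3 \right)} \right)} = \left(-1\right) 16 = -16$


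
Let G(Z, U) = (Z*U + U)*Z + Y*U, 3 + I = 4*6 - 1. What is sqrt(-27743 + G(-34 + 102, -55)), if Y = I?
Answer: I*sqrt(286903) ≈ 535.63*I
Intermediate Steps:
I = 20 (I = -3 + (4*6 - 1) = -3 + (24 - 1) = -3 + 23 = 20)
Y = 20
G(Z, U) = 20*U + Z*(U + U*Z) (G(Z, U) = (Z*U + U)*Z + 20*U = (U*Z + U)*Z + 20*U = (U + U*Z)*Z + 20*U = Z*(U + U*Z) + 20*U = 20*U + Z*(U + U*Z))
sqrt(-27743 + G(-34 + 102, -55)) = sqrt(-27743 - 55*(20 + (-34 + 102) + (-34 + 102)**2)) = sqrt(-27743 - 55*(20 + 68 + 68**2)) = sqrt(-27743 - 55*(20 + 68 + 4624)) = sqrt(-27743 - 55*4712) = sqrt(-27743 - 259160) = sqrt(-286903) = I*sqrt(286903)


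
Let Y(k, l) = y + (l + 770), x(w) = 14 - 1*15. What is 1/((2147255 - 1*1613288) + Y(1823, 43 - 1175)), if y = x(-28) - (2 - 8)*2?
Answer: 1/533616 ≈ 1.8740e-6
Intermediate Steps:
x(w) = -1 (x(w) = 14 - 15 = -1)
y = 11 (y = -1 - (2 - 8)*2 = -1 - (-6)*2 = -1 - 1*(-12) = -1 + 12 = 11)
Y(k, l) = 781 + l (Y(k, l) = 11 + (l + 770) = 11 + (770 + l) = 781 + l)
1/((2147255 - 1*1613288) + Y(1823, 43 - 1175)) = 1/((2147255 - 1*1613288) + (781 + (43 - 1175))) = 1/((2147255 - 1613288) + (781 - 1132)) = 1/(533967 - 351) = 1/533616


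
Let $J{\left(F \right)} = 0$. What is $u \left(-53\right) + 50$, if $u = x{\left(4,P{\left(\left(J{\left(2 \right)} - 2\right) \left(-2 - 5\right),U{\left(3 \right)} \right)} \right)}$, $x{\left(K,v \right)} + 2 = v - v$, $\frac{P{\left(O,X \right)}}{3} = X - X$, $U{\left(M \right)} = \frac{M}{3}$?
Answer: $156$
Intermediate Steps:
$U{\left(M \right)} = \frac{M}{3}$ ($U{\left(M \right)} = M \frac{1}{3} = \frac{M}{3}$)
$P{\left(O,X \right)} = 0$ ($P{\left(O,X \right)} = 3 \left(X - X\right) = 3 \cdot 0 = 0$)
$x{\left(K,v \right)} = -2$ ($x{\left(K,v \right)} = -2 + \left(v - v\right) = -2 + 0 = -2$)
$u = -2$
$u \left(-53\right) + 50 = \left(-2\right) \left(-53\right) + 50 = 106 + 50 = 156$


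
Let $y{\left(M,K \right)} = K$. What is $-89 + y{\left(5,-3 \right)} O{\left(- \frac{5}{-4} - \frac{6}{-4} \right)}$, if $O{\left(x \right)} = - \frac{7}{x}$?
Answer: $- \frac{895}{11} \approx -81.364$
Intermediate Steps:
$-89 + y{\left(5,-3 \right)} O{\left(- \frac{5}{-4} - \frac{6}{-4} \right)} = -89 - 3 \left(- \frac{7}{- \frac{5}{-4} - \frac{6}{-4}}\right) = -89 - 3 \left(- \frac{7}{\left(-5\right) \left(- \frac{1}{4}\right) - - \frac{3}{2}}\right) = -89 - 3 \left(- \frac{7}{\frac{5}{4} + \frac{3}{2}}\right) = -89 - 3 \left(- \frac{7}{\frac{11}{4}}\right) = -89 - 3 \left(\left(-7\right) \frac{4}{11}\right) = -89 - - \frac{84}{11} = -89 + \frac{84}{11} = - \frac{895}{11}$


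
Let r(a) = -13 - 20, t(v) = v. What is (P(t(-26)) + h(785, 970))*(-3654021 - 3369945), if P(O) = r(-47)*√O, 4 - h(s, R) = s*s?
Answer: 4328315352486 + 231790878*I*√26 ≈ 4.3283e+12 + 1.1819e+9*I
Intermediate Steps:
h(s, R) = 4 - s² (h(s, R) = 4 - s*s = 4 - s²)
r(a) = -33
P(O) = -33*√O
(P(t(-26)) + h(785, 970))*(-3654021 - 3369945) = (-33*I*√26 + (4 - 1*785²))*(-3654021 - 3369945) = (-33*I*√26 + (4 - 1*616225))*(-7023966) = (-33*I*√26 + (4 - 616225))*(-7023966) = (-33*I*√26 - 616221)*(-7023966) = (-616221 - 33*I*√26)*(-7023966) = 4328315352486 + 231790878*I*√26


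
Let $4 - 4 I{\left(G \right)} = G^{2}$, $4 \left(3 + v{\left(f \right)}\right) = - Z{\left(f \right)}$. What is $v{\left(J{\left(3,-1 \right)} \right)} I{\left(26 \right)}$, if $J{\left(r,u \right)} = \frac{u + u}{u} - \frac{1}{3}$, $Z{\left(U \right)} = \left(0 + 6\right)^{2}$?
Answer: $2016$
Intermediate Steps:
$Z{\left(U \right)} = 36$ ($Z{\left(U \right)} = 6^{2} = 36$)
$J{\left(r,u \right)} = \frac{5}{3}$ ($J{\left(r,u \right)} = \frac{2 u}{u} - \frac{1}{3} = 2 - \frac{1}{3} = \frac{5}{3}$)
$v{\left(f \right)} = -12$ ($v{\left(f \right)} = -3 + \frac{\left(-1\right) 36}{4} = -3 + \frac{1}{4} \left(-36\right) = -3 - 9 = -12$)
$I{\left(G \right)} = 1 - \frac{G^{2}}{4}$
$v{\left(J{\left(3,-1 \right)} \right)} I{\left(26 \right)} = - 12 \left(1 - \frac{26^{2}}{4}\right) = - 12 \left(1 - 169\right) = \left(-12\right) \left(-168\right) = 2016$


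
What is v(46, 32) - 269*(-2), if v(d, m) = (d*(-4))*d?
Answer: -7926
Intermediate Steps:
v(d, m) = -4*d² (v(d, m) = (-4*d)*d = -4*d²)
v(46, 32) - 269*(-2) = -4*46² - 269*(-2) = -4*2116 + 538 = -8464 + 538 = -7926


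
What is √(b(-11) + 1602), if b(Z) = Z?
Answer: √1591 ≈ 39.887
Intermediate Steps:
√(b(-11) + 1602) = √(-11 + 1602) = √1591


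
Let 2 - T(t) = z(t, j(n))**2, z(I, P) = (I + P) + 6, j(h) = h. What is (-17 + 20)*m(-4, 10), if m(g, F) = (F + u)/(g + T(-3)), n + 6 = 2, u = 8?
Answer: -18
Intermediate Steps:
n = -4 (n = -6 + 2 = -4)
z(I, P) = 6 + I + P
T(t) = 2 - (2 + t)**2 (T(t) = 2 - (6 + t - 4)**2 = 2 - (2 + t)**2)
m(g, F) = (8 + F)/(1 + g) (m(g, F) = (F + 8)/(g + (2 - (2 - 3)**2)) = (8 + F)/(g + (2 - 1*(-1)**2)) = (8 + F)/(g + (2 - 1*1)) = (8 + F)/(g + (2 - 1)) = (8 + F)/(g + 1) = (8 + F)/(1 + g))
(-17 + 20)*m(-4, 10) = (-17 + 20)*((8 + 10)/(1 - 4)) = 3*(18/(-3)) = 3*(-1/3*18) = 3*(-6) = -18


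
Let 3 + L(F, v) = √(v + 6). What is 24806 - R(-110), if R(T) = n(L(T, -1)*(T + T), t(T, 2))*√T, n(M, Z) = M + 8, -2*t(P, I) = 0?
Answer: 24806 - 668*I*√110 + 1100*I*√22 ≈ 24806.0 - 1846.6*I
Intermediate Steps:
t(P, I) = 0 (t(P, I) = -½*0 = 0)
L(F, v) = -3 + √(6 + v) (L(F, v) = -3 + √(v + 6) = -3 + √(6 + v))
n(M, Z) = 8 + M
R(T) = √T*(8 + 2*T*(-3 + √5)) (R(T) = (8 + (-3 + √(6 - 1))*(T + T))*√T = (8 + (-3 + √5)*(2*T))*√T = (8 + 2*T*(-3 + √5))*√T = √T*(8 + 2*T*(-3 + √5)))
24806 - R(-110) = 24806 - 2*√(-110)*(4 - 1*(-110)*(3 - √5)) = 24806 - 2*I*√110*(4 + (330 - 110*√5)) = 24806 - 2*I*√110*(334 - 110*√5)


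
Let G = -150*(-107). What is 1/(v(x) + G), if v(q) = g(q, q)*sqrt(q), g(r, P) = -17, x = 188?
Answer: 8025/128774084 + 17*sqrt(47)/128774084 ≈ 6.3224e-5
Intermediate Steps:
v(q) = -17*sqrt(q)
G = 16050
1/(v(x) + G) = 1/(-34*sqrt(47) + 16050) = 1/(16050 - 34*sqrt(47))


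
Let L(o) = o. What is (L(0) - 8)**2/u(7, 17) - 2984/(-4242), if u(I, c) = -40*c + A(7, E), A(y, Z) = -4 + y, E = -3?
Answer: 874340/1435917 ≈ 0.60891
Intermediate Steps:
u(I, c) = 3 - 40*c (u(I, c) = -40*c + (-4 + 7) = -40*c + 3 = 3 - 40*c)
(L(0) - 8)**2/u(7, 17) - 2984/(-4242) = (0 - 8)**2/(3 - 40*17) - 2984/(-4242) = (-8)**2/(3 - 680) - 2984*(-1/4242) = 64/(-677) + 1492/2121 = 64*(-1/677) + 1492/2121 = -64/677 + 1492/2121 = 874340/1435917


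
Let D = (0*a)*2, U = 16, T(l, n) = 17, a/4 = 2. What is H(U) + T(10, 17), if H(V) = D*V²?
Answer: 17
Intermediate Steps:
a = 8 (a = 4*2 = 8)
D = 0 (D = (0*8)*2 = 0*2 = 0)
H(V) = 0 (H(V) = 0*V² = 0)
H(U) + T(10, 17) = 0 + 17 = 17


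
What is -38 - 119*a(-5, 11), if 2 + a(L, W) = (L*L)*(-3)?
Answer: 9125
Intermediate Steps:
a(L, W) = -2 - 3*L² (a(L, W) = -2 + (L*L)*(-3) = -2 + L²*(-3) = -2 - 3*L²)
-38 - 119*a(-5, 11) = -38 - 119*(-2 - 3*(-5)²) = -38 - 119*(-2 - 3*25) = -38 - 119*(-2 - 75) = -38 - 119*(-77) = -38 + 9163 = 9125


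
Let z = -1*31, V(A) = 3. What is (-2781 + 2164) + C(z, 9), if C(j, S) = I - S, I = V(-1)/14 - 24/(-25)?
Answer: -218689/350 ≈ -624.83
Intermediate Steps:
z = -31
I = 411/350 (I = 3/14 - 24/(-25) = 3*(1/14) - 24*(-1/25) = 3/14 + 24/25 = 411/350 ≈ 1.1743)
C(j, S) = 411/350 - S
(-2781 + 2164) + C(z, 9) = (-2781 + 2164) + (411/350 - 1*9) = -617 + (411/350 - 9) = -617 - 2739/350 = -218689/350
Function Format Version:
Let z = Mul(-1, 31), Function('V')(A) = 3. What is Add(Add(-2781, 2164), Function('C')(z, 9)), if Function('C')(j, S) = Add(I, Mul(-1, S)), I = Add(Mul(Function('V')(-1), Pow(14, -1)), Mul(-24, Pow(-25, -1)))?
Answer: Rational(-218689, 350) ≈ -624.83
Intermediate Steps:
z = -31
I = Rational(411, 350) (I = Add(Mul(3, Pow(14, -1)), Mul(-24, Pow(-25, -1))) = Add(Mul(3, Rational(1, 14)), Mul(-24, Rational(-1, 25))) = Add(Rational(3, 14), Rational(24, 25)) = Rational(411, 350) ≈ 1.1743)
Function('C')(j, S) = Add(Rational(411, 350), Mul(-1, S))
Add(Add(-2781, 2164), Function('C')(z, 9)) = Add(Add(-2781, 2164), Add(Rational(411, 350), Mul(-1, 9))) = Add(-617, Add(Rational(411, 350), -9)) = Add(-617, Rational(-2739, 350)) = Rational(-218689, 350)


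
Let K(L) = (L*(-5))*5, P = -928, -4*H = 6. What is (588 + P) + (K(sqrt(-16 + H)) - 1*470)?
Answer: -810 - 25*I*sqrt(70)/2 ≈ -810.0 - 104.58*I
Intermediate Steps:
H = -3/2 (H = -1/4*6 = -3/2 ≈ -1.5000)
K(L) = -25*L (K(L) = -5*L*5 = -25*L)
(588 + P) + (K(sqrt(-16 + H)) - 1*470) = (588 - 928) + (-25*sqrt(-16 - 3/2) - 1*470) = -340 + (-25*I*sqrt(70)/2 - 470) = -340 + (-470 - 25*I*sqrt(70)/2) = -810 - 25*I*sqrt(70)/2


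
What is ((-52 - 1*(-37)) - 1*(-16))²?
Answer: 1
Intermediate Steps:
((-52 - 1*(-37)) - 1*(-16))² = ((-52 + 37) + 16)² = (-15 + 16)² = 1² = 1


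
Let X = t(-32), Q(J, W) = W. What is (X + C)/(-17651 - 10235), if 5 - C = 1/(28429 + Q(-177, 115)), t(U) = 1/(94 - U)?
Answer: -9005569/50146612992 ≈ -0.00017958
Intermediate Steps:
X = 1/126 (X = -1/(-94 - 32) = -1/(-126) = -1*(-1/126) = 1/126 ≈ 0.0079365)
C = 142719/28544 (C = 5 - 1/(28429 + 115) = 5 - 1/28544 = 142719/28544 ≈ 5.0000)
(X + C)/(-17651 - 10235) = (1/126 + 142719/28544)/(-17651 - 10235) = (9005569/1798272)/(-27886) = (9005569/1798272)*(-1/27886) = -9005569/50146612992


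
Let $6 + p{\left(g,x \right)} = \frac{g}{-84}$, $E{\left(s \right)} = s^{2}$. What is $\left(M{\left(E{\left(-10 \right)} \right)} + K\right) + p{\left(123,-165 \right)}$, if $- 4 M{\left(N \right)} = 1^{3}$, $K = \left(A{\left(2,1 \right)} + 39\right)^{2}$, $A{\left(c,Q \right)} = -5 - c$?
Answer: $\frac{7114}{7} \approx 1016.3$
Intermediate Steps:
$p{\left(g,x \right)} = -6 - \frac{g}{84}$ ($p{\left(g,x \right)} = -6 + \frac{g}{-84} = -6 + g \left(- \frac{1}{84}\right) = -6 - \frac{g}{84}$)
$K = 1024$ ($K = \left(\left(-5 - 2\right) + 39\right)^{2} = \left(-7 + 39\right)^{2} = 32^{2} = 1024$)
$M{\left(N \right)} = - \frac{1}{4}$ ($M{\left(N \right)} = - \frac{1^{3}}{4} = \left(- \frac{1}{4}\right) 1 = - \frac{1}{4}$)
$\left(M{\left(E{\left(-10 \right)} \right)} + K\right) + p{\left(123,-165 \right)} = \left(- \frac{1}{4} + 1024\right) - \frac{209}{28} = \frac{4095}{4} - \frac{209}{28} = \frac{7114}{7}$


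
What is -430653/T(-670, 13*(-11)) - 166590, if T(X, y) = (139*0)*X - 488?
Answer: -80865267/488 ≈ -1.6571e+5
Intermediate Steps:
T(X, y) = -488 (T(X, y) = 0*X - 488 = 0 - 488 = -488)
-430653/T(-670, 13*(-11)) - 166590 = -430653/(-488) - 166590 = -430653*(-1/488) - 166590 = 430653/488 - 166590 = -80865267/488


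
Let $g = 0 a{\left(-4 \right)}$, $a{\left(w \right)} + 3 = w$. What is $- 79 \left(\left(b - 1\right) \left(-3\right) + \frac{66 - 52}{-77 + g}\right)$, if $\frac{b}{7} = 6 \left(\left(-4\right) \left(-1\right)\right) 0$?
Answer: $- \frac{2449}{11} \approx -222.64$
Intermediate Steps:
$a{\left(w \right)} = -3 + w$
$b = 0$ ($b = 7 \cdot 6 \left(\left(-4\right) \left(-1\right)\right) 0 = 7 \cdot 6 \cdot 4 \cdot 0 = 7 \cdot 24 \cdot 0 = 7 \cdot 0 = 0$)
$g = 0$ ($g = 0 \left(-3 - 4\right) = 0 \left(-7\right) = 0$)
$- 79 \left(\left(b - 1\right) \left(-3\right) + \frac{66 - 52}{-77 + g}\right) = - 79 \left(\left(0 - 1\right) \left(-3\right) + \frac{66 - 52}{-77 + 0}\right) = - 79 \left(\left(-1\right) \left(-3\right) + \frac{14}{-77}\right) = - 79 \left(3 + 14 \left(- \frac{1}{77}\right)\right) = - 79 \left(3 - \frac{2}{11}\right) = \left(-79\right) \frac{31}{11} = - \frac{2449}{11}$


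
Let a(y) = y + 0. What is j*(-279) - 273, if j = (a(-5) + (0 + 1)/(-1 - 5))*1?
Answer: 2337/2 ≈ 1168.5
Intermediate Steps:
a(y) = y
j = -31/6 (j = (-5 + (0 + 1)/(-1 - 5))*1 = (-5 + 1/(-6))*1 = (-5 + 1*(-⅙))*1 = (-5 - ⅙)*1 = -31/6*1 = -31/6 ≈ -5.1667)
j*(-279) - 273 = -31/6*(-279) - 273 = 2883/2 - 273 = 2337/2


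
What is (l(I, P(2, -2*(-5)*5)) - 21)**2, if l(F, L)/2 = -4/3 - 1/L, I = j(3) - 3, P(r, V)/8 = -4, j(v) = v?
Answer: 1283689/2304 ≈ 557.16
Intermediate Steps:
P(r, V) = -32 (P(r, V) = 8*(-4) = -32)
I = 0 (I = 3 - 3 = 0)
l(F, L) = -8/3 - 2/L (l(F, L) = 2*(-4/3 - 1/L) = -8/3 - 2/L)
(l(I, P(2, -2*(-5)*5)) - 21)**2 = ((-8/3 - 2/(-32)) - 21)**2 = ((-8/3 - 2*(-1/32)) - 21)**2 = ((-8/3 + 1/16) - 21)**2 = (-125/48 - 21)**2 = (-1133/48)**2 = 1283689/2304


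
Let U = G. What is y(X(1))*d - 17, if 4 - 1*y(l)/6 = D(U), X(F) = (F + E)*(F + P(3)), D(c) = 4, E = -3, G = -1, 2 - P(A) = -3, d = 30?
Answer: -17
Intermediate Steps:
P(A) = 5 (P(A) = 2 - 1*(-3) = 2 + 3 = 5)
U = -1
X(F) = (-3 + F)*(5 + F) (X(F) = (F - 3)*(F + 5) = (-3 + F)*(5 + F))
y(l) = 0 (y(l) = 24 - 6*4 = 24 - 24 = 0)
y(X(1))*d - 17 = 0*30 - 17 = 0 - 17 = -17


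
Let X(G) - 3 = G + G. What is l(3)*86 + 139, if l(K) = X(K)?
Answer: 913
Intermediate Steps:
X(G) = 3 + 2*G (X(G) = 3 + (G + G) = 3 + 2*G)
l(K) = 3 + 2*K
l(3)*86 + 139 = (3 + 2*3)*86 + 139 = (3 + 6)*86 + 139 = 9*86 + 139 = 774 + 139 = 913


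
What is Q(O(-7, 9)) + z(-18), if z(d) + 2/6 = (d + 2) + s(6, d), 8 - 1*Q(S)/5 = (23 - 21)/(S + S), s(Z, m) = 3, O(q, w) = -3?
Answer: 85/3 ≈ 28.333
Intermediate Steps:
Q(S) = 40 - 5/S (Q(S) = 40 - 5*(23 - 21)/(S + S) = 40 - 10/(2*S) = 40 - 10*1/(2*S) = 40 - 5/S)
z(d) = 14/3 + d (z(d) = -⅓ + ((d + 2) + 3) = -⅓ + ((2 + d) + 3) = -⅓ + (5 + d) = 14/3 + d)
Q(O(-7, 9)) + z(-18) = (40 - 5/(-3)) + (14/3 - 18) = (40 - 5*(-⅓)) - 40/3 = (40 + 5/3) - 40/3 = 125/3 - 40/3 = 85/3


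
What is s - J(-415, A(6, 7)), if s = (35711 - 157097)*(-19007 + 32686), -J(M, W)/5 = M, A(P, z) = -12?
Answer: -1660441169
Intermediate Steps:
J(M, W) = -5*M
s = -1660439094 (s = -121386*13679 = -1660439094)
s - J(-415, A(6, 7)) = -1660439094 - (-5)*(-415) = -1660439094 - 1*2075 = -1660439094 - 2075 = -1660441169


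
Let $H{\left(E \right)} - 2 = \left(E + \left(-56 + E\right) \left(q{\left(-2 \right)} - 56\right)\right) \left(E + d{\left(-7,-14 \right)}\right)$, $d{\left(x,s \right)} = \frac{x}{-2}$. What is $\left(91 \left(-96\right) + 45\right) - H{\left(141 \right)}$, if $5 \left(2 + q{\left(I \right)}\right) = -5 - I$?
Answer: $690687$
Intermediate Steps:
$d{\left(x,s \right)} = - \frac{x}{2}$ ($d{\left(x,s \right)} = x \left(- \frac{1}{2}\right) = - \frac{x}{2}$)
$q{\left(I \right)} = -3 - \frac{I}{5}$ ($q{\left(I \right)} = -2 + \frac{-5 - I}{5} = -2 - \left(1 + \frac{I}{5}\right) = -3 - \frac{I}{5}$)
$H{\left(E \right)} = 2 + \left(\frac{7}{2} + E\right) \left(\frac{16408}{5} - \frac{288 E}{5}\right)$ ($H{\left(E \right)} = 2 + \left(E + \left(-56 + E\right) \left(\left(-3 - - \frac{2}{5}\right) - 56\right)\right) \left(E - - \frac{7}{2}\right) = 2 + \left(E + \left(-56 + E\right) \left(\left(-3 + \frac{2}{5}\right) - 56\right)\right) \left(E + \frac{7}{2}\right) = 2 + \left(E + \left(-56 + E\right) \left(- \frac{13}{5} - 56\right)\right) \left(\frac{7}{2} + E\right) = 2 + \left(E + \left(-56 + E\right) \left(- \frac{293}{5}\right)\right) \left(\frac{7}{2} + E\right) = 2 + \left(E - \left(- \frac{16408}{5} + \frac{293 E}{5}\right)\right) \left(\frac{7}{2} + E\right) = 2 + \left(\frac{16408}{5} - \frac{288 E}{5}\right) \left(\frac{7}{2} + E\right) = 2 + \left(\frac{7}{2} + E\right) \left(\frac{16408}{5} - \frac{288 E}{5}\right)$)
$\left(91 \left(-96\right) + 45\right) - H{\left(141 \right)} = \left(91 \left(-96\right) + 45\right) - \left(\frac{57438}{5} + 3080 \cdot 141 - \frac{288 \cdot 141^{2}}{5}\right) = \left(-8736 + 45\right) - \left(\frac{57438}{5} + 434280 - \frac{5725728}{5}\right) = -8691 - \left(\frac{57438}{5} + 434280 - \frac{5725728}{5}\right) = -8691 - -699378 = -8691 + 699378 = 690687$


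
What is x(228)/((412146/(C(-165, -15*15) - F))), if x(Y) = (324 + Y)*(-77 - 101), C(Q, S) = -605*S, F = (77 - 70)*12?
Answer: -742602472/22897 ≈ -32432.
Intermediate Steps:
F = 84 (F = 7*12 = 84)
x(Y) = -57672 - 178*Y (x(Y) = (324 + Y)*(-178) = -57672 - 178*Y)
x(228)/((412146/(C(-165, -15*15) - F))) = (-57672 - 178*228)/((412146/(-(-9075)*15 - 1*84))) = (-57672 - 40584)/((412146/(-605*(-225) - 84))) = -98256/(412146/(136125 - 84)) = -98256/(412146/136041) = -98256/(412146*(1/136041)) = -98256/137382/45347 = -98256*45347/137382 = -742602472/22897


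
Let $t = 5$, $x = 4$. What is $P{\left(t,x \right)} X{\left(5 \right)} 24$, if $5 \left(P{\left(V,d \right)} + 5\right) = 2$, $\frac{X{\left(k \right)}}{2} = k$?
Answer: $-1104$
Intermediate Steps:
$X{\left(k \right)} = 2 k$
$P{\left(V,d \right)} = - \frac{23}{5}$ ($P{\left(V,d \right)} = -5 + \frac{1}{5} \cdot 2 = -5 + \frac{2}{5} = - \frac{23}{5}$)
$P{\left(t,x \right)} X{\left(5 \right)} 24 = - \frac{23 \cdot 2 \cdot 5}{5} \cdot 24 = \left(- \frac{23}{5}\right) 10 \cdot 24 = \left(-46\right) 24 = -1104$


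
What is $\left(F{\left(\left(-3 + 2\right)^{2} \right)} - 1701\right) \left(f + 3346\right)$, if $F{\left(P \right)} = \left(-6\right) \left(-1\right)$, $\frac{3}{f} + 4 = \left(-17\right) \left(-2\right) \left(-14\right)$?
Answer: $- \frac{181486701}{32} \approx -5.6715 \cdot 10^{6}$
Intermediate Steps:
$f = - \frac{1}{160}$ ($f = \frac{3}{-4 + \left(-17\right) \left(-2\right) \left(-14\right)} = \frac{3}{-4 + 34 \left(-14\right)} = \frac{3}{-4 - 476} = \frac{3}{-480} = 3 \left(- \frac{1}{480}\right) = - \frac{1}{160} \approx -0.00625$)
$F{\left(P \right)} = 6$
$\left(F{\left(\left(-3 + 2\right)^{2} \right)} - 1701\right) \left(f + 3346\right) = \left(6 - 1701\right) \left(- \frac{1}{160} + 3346\right) = \left(-1695\right) \frac{535359}{160} = - \frac{181486701}{32}$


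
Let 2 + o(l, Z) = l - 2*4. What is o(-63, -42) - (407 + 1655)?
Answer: -2135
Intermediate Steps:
o(l, Z) = -10 + l (o(l, Z) = -2 + (l - 2*4) = -2 + (l - 8) = -2 + (-8 + l) = -10 + l)
o(-63, -42) - (407 + 1655) = (-10 - 63) - (407 + 1655) = -73 - 1*2062 = -73 - 2062 = -2135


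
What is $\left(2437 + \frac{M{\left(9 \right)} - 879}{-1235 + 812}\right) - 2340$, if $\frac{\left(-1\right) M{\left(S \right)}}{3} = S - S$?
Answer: $\frac{13970}{141} \approx 99.078$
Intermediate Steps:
$M{\left(S \right)} = 0$ ($M{\left(S \right)} = - 3 \left(S - S\right) = \left(-3\right) 0 = 0$)
$\left(2437 + \frac{M{\left(9 \right)} - 879}{-1235 + 812}\right) - 2340 = \left(2437 + \frac{0 - 879}{-1235 + 812}\right) - 2340 = \left(2437 - \frac{879}{-423}\right) - 2340 = \left(2437 - - \frac{293}{141}\right) - 2340 = \left(2437 + \frac{293}{141}\right) - 2340 = \frac{343910}{141} - 2340 = \frac{13970}{141}$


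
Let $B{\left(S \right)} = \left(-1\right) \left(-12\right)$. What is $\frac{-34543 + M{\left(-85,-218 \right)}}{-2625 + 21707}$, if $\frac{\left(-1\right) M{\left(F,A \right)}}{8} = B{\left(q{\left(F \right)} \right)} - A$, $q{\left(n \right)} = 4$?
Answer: $- \frac{36383}{19082} \approx -1.9067$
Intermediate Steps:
$B{\left(S \right)} = 12$
$M{\left(F,A \right)} = -96 + 8 A$ ($M{\left(F,A \right)} = - 8 \left(12 - A\right) = -96 + 8 A$)
$\frac{-34543 + M{\left(-85,-218 \right)}}{-2625 + 21707} = \frac{-34543 + \left(-96 + 8 \left(-218\right)\right)}{-2625 + 21707} = \frac{-34543 - 1840}{19082} = \left(-34543 - 1840\right) \frac{1}{19082} = \left(-36383\right) \frac{1}{19082} = - \frac{36383}{19082}$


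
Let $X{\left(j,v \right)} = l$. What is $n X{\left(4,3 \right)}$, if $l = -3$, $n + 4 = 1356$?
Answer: $-4056$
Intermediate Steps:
$n = 1352$ ($n = -4 + 1356 = 1352$)
$X{\left(j,v \right)} = -3$
$n X{\left(4,3 \right)} = 1352 \left(-3\right) = -4056$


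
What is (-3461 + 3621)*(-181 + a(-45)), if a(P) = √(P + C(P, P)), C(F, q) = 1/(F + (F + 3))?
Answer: -28960 + 320*I*√85173/87 ≈ -28960.0 + 1073.4*I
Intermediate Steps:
C(F, q) = 1/(3 + 2*F) (C(F, q) = 1/(F + (3 + F)) = 1/(3 + 2*F))
a(P) = √(P + 1/(3 + 2*P))
(-3461 + 3621)*(-181 + a(-45)) = (-3461 + 3621)*(-181 + √((1 - 45*(3 + 2*(-45)))/(3 + 2*(-45)))) = 160*(-181 + √((1 - 45*(3 - 90))/(3 - 90))) = 160*(-181 + √((1 - 45*(-87))/(-87))) = 160*(-181 + √(-(1 + 3915)/87)) = 160*(-181 + √(-1/87*3916)) = 160*(-181 + √(-3916/87)) = 160*(-181 + 2*I*√85173/87) = -28960 + 320*I*√85173/87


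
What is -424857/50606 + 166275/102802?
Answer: -8815409166/1300599503 ≈ -6.7780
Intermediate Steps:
-424857/50606 + 166275/102802 = -8815409166/1300599503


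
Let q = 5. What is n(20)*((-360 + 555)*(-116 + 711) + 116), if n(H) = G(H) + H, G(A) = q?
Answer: 2903525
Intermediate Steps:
G(A) = 5
n(H) = 5 + H
n(20)*((-360 + 555)*(-116 + 711) + 116) = (5 + 20)*((-360 + 555)*(-116 + 711) + 116) = 25*(195*595 + 116) = 25*(116025 + 116) = 25*116141 = 2903525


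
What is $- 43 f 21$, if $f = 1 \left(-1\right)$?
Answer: $903$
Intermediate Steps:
$f = -1$
$- 43 f 21 = \left(-43\right) \left(-1\right) 21 = 43 \cdot 21 = 903$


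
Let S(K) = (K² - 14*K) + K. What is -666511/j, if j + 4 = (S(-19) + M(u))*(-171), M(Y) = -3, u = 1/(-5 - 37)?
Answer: 666511/103459 ≈ 6.4423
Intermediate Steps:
u = -1/42 (u = 1/(-42) = -1/42 ≈ -0.023810)
S(K) = K² - 13*K
j = -103459 (j = -4 + (-19*(-13 - 19) - 3)*(-171) = -4 + (-19*(-32) - 3)*(-171) = -4 + (608 - 3)*(-171) = -4 + 605*(-171) = -4 - 103455 = -103459)
-666511/j = -666511/(-103459) = -666511*(-1/103459) = 666511/103459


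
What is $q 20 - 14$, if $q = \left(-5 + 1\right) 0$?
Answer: $-14$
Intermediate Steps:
$q = 0$ ($q = \left(-4\right) 0 = 0$)
$q 20 - 14 = 0 \cdot 20 - 14 = 0 - 14 = -14$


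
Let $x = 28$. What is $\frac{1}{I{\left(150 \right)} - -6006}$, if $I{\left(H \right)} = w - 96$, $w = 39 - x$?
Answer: $\frac{1}{5921} \approx 0.00016889$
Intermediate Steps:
$w = 11$ ($w = 39 - 28 = 11$)
$I{\left(H \right)} = -85$ ($I{\left(H \right)} = 11 - 96 = -85$)
$\frac{1}{I{\left(150 \right)} - -6006} = \frac{1}{-85 - -6006} = \frac{1}{-85 + \left(-21 + 6027\right)} = \frac{1}{-85 + 6006} = \frac{1}{5921}$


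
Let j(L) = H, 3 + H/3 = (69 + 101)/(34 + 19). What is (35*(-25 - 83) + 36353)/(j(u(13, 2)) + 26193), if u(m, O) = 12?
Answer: 1726369/1388262 ≈ 1.2435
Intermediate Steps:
H = 33/53 (H = -9 + 3*((69 + 101)/(34 + 19)) = -9 + 3*(170/53) = -9 + 510/53 = 33/53 ≈ 0.62264)
j(L) = 33/53
(35*(-25 - 83) + 36353)/(j(u(13, 2)) + 26193) = (35*(-25 - 83) + 36353)/(33/53 + 26193) = (35*(-108) + 36353)/(1388262/53) = (-3780 + 36353)*(53/1388262) = 32573*(53/1388262) = 1726369/1388262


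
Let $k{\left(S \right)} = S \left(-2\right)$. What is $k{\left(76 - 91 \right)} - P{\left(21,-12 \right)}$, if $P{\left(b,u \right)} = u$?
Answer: $42$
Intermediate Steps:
$k{\left(S \right)} = - 2 S$
$k{\left(76 - 91 \right)} - P{\left(21,-12 \right)} = - 2 \left(76 - 91\right) - -12 = \left(-2\right) \left(-15\right) + 12 = 30 + 12 = 42$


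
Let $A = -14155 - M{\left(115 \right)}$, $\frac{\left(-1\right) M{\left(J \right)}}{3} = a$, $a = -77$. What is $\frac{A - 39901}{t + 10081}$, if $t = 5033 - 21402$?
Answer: $\frac{54287}{6288} \approx 8.6334$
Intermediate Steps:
$M{\left(J \right)} = 231$ ($M{\left(J \right)} = \left(-3\right) \left(-77\right) = 231$)
$A = -14386$ ($A = -14155 - 231 = -14386$)
$t = -16369$
$\frac{A - 39901}{t + 10081} = \frac{-14386 - 39901}{-16369 + 10081} = \frac{-14386 - 39901}{-6288} = \left(-54287\right) \left(- \frac{1}{6288}\right) = \frac{54287}{6288}$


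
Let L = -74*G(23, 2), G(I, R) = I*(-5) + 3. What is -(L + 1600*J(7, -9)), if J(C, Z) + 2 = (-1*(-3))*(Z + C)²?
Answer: -24288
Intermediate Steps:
G(I, R) = 3 - 5*I (G(I, R) = -5*I + 3 = 3 - 5*I)
J(C, Z) = -2 + 3*(C + Z)² (J(C, Z) = -2 + (-1*(-3))*(Z + C)² = -2 + 3*(C + Z)²)
L = 8288 (L = -74*(3 - 5*23) = -74*(3 - 115) = -74*(-112) = 8288)
-(L + 1600*J(7, -9)) = -(8288 + 1600*(-2 + 3*(7 - 9)²)) = -(8288 + 1600*(-2 + 3*(-2)²)) = -(8288 + 1600*(-2 + 3*4)) = -(8288 + 1600*(-2 + 12)) = -(8288 + 1600*10) = -(8288 + 16000) = -1*24288 = -24288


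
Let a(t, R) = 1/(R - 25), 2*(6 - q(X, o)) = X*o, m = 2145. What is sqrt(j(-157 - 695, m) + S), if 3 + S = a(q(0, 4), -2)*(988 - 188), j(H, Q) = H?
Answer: I*sqrt(71655)/9 ≈ 29.743*I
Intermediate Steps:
q(X, o) = 6 - X*o/2
a(t, R) = 1/(-25 + R)
S = -881/27 (S = -3 + (988 - 188)/(-25 - 2) = -3 + 800/(-27) = -3 - 1/27*800 = -3 - 800/27 = -881/27 ≈ -32.630)
sqrt(j(-157 - 695, m) + S) = sqrt((-157 - 695) - 881/27) = sqrt(-852 - 881/27) = sqrt(-23885/27) = I*sqrt(71655)/9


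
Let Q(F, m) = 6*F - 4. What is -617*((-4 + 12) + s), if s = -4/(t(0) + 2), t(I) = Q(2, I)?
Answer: -23446/5 ≈ -4689.2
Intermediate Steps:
Q(F, m) = -4 + 6*F
t(I) = 8 (t(I) = -4 + 6*2 = -4 + 12 = 8)
s = -2/5 (s = -4/(8 + 2) = -4/10 = (1/10)*(-4) = -2/5 ≈ -0.40000)
-617*((-4 + 12) + s) = -617*((-4 + 12) - 2/5) = -617*(8 - 2/5) = -617*38/5 = -23446/5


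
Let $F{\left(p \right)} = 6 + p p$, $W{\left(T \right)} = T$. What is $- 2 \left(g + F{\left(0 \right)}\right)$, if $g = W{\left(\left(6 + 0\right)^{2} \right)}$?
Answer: $-84$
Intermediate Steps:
$g = 36$ ($g = \left(6 + 0\right)^{2} = 6^{2} = 36$)
$F{\left(p \right)} = 6 + p^{2}$
$- 2 \left(g + F{\left(0 \right)}\right) = - 2 \left(36 + \left(6 + 0^{2}\right)\right) = - 2 \left(36 + \left(6 + 0\right)\right) = - 2 \left(36 + 6\right) = \left(-2\right) 42 = -84$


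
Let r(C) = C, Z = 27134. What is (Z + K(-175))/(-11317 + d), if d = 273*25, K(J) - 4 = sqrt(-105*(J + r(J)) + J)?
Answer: -13569/2246 - 5*sqrt(1463)/4492 ≈ -6.0840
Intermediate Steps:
K(J) = 4 + sqrt(209)*sqrt(-J) (K(J) = 4 + sqrt(-105*(J + J) + J) = 4 + sqrt(-210*J + J) = 4 + sqrt(-209*J) = 4 + sqrt(209)*sqrt(-J))
d = 6825
(Z + K(-175))/(-11317 + d) = (27134 + (4 + sqrt(209)*sqrt(-1*(-175))))/(-11317 + 6825) = (27134 + (4 + sqrt(209)*sqrt(175)))/(-4492) = (27134 + (4 + sqrt(209)*(5*sqrt(7))))*(-1/4492) = (27134 + (4 + 5*sqrt(1463)))*(-1/4492) = (27138 + 5*sqrt(1463))*(-1/4492) = -13569/2246 - 5*sqrt(1463)/4492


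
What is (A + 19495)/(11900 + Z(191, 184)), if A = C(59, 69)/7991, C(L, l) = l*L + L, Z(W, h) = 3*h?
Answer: 155788675/99503932 ≈ 1.5657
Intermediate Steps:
C(L, l) = L + L*l (C(L, l) = L*l + L = L + L*l)
A = 4130/7991 (A = (59*(1 + 69))/7991 = (59*70)*(1/7991) = 4130*(1/7991) = 4130/7991 ≈ 0.51683)
(A + 19495)/(11900 + Z(191, 184)) = (4130/7991 + 19495)/(11900 + 3*184) = 155788675/(7991*(11900 + 552)) = (155788675/7991)/12452 = (155788675/7991)*(1/12452) = 155788675/99503932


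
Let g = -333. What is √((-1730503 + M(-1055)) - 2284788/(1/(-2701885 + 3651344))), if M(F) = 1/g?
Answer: 2*I*√6682030249965658/111 ≈ 1.4729e+6*I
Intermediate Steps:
M(F) = -1/333 (M(F) = 1/(-333) = -1/333)
√((-1730503 + M(-1055)) - 2284788/(1/(-2701885 + 3651344))) = √((-1730503 - 1/333) - 2284788/(1/(-2701885 + 3651344))) = √(-576257500/333 - 2284788/(1/949459)) = √(-576257500/333 - 2284788/1/949459) = √(-576257500/333 - 2284788*949459) = √(-576257500/333 - 2169312529692) = √(-722381648644936/333) = 2*I*√6682030249965658/111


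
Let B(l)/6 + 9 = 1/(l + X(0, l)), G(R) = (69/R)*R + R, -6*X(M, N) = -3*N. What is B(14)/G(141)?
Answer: -188/735 ≈ -0.25578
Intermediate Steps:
X(M, N) = N/2 (X(M, N) = -(-1)*N/2 = N/2)
G(R) = 69 + R
B(l) = -54 + 4/l (B(l) = -54 + 6/(l + l/2) = -54 + 6/((3*l/2)) = -54 + 6*(2/(3*l)) = -54 + 4/l)
B(14)/G(141) = (-54 + 4/14)/(69 + 141) = (-54 + 4*(1/14))/210 = (-54 + 2/7)*(1/210) = -376/7*1/210 = -188/735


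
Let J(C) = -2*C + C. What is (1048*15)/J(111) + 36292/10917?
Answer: -55862276/403929 ≈ -138.30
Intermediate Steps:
J(C) = -C
(1048*15)/J(111) + 36292/10917 = (1048*15)/((-1*111)) + 36292/10917 = 15720/(-111) + 36292*(1/10917) = 15720*(-1/111) + 36292/10917 = -5240/37 + 36292/10917 = -55862276/403929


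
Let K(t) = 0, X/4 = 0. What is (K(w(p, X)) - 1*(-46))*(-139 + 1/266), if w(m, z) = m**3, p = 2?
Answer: -850379/133 ≈ -6393.8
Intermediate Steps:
X = 0 (X = 4*0 = 0)
(K(w(p, X)) - 1*(-46))*(-139 + 1/266) = (0 - 1*(-46))*(-139 + 1/266) = (0 + 46)*(-139 + 1/266) = 46*(-36973/266) = -850379/133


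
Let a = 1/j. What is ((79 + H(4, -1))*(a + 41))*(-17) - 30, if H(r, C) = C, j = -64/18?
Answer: -864369/16 ≈ -54023.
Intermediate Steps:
j = -32/9 (j = -64*1/18 = -32/9 ≈ -3.5556)
a = -9/32 (a = 1/(-32/9) = -9/32 ≈ -0.28125)
((79 + H(4, -1))*(a + 41))*(-17) - 30 = ((79 - 1)*(-9/32 + 41))*(-17) - 30 = (78*(1303/32))*(-17) - 30 = (50817/16)*(-17) - 30 = -863889/16 - 30 = -864369/16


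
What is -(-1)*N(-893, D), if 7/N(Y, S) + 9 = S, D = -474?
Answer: -1/69 ≈ -0.014493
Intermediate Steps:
N(Y, S) = 7/(-9 + S)
-(-1)*N(-893, D) = -(-1)*7/(-9 - 474) = -(-1)*7/(-483) = -(-1)*7*(-1/483) = -(-1)*(-1)/69 = -1*1/69 = -1/69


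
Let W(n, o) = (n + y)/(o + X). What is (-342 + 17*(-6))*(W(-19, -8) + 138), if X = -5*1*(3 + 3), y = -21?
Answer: -1173048/19 ≈ -61739.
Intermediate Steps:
X = -30 (X = -5*1*6 = -5*6 = -30)
W(n, o) = (-21 + n)/(-30 + o) (W(n, o) = (n - 21)/(o - 30) = (-21 + n)/(-30 + o))
(-342 + 17*(-6))*(W(-19, -8) + 138) = (-342 + 17*(-6))*((-21 - 19)/(-30 - 8) + 138) = (-342 - 102)*(-40/(-38) + 138) = -444*(-1/38*(-40) + 138) = -444*(20/19 + 138) = -444*2642/19 = -1173048/19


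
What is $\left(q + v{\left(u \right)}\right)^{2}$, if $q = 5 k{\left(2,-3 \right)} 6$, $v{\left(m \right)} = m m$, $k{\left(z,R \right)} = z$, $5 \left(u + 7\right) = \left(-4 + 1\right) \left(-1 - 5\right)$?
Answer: $\frac{3200521}{625} \approx 5120.8$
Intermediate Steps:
$u = - \frac{17}{5}$ ($u = -7 + \frac{\left(-4 + 1\right) \left(-1 - 5\right)}{5} = -7 + \frac{\left(-3\right) \left(-6\right)}{5} = -7 + \frac{1}{5} \cdot 18 = -7 + \frac{18}{5} = - \frac{17}{5} \approx -3.4$)
$v{\left(m \right)} = m^{2}$
$q = 60$ ($q = 5 \cdot 2 \cdot 6 = 10 \cdot 6 = 60$)
$\left(q + v{\left(u \right)}\right)^{2} = \left(60 + \left(- \frac{17}{5}\right)^{2}\right)^{2} = \left(60 + \frac{289}{25}\right)^{2} = \left(\frac{1789}{25}\right)^{2} = \frac{3200521}{625}$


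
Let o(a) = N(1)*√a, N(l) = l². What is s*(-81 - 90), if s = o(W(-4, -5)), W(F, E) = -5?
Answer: -171*I*√5 ≈ -382.37*I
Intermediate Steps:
o(a) = √a (o(a) = 1²*√a = 1*√a = √a)
s = I*√5 (s = √(-5) = I*√5 ≈ 2.2361*I)
s*(-81 - 90) = (I*√5)*(-81 - 90) = (I*√5)*(-171) = -171*I*√5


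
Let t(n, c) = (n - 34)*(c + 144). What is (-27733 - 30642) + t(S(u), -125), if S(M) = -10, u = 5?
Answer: -59211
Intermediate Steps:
t(n, c) = (-34 + n)*(144 + c)
(-27733 - 30642) + t(S(u), -125) = (-27733 - 30642) + (-4896 - 34*(-125) + 144*(-10) - 125*(-10)) = -58375 + (-4896 + 4250 - 1440 + 1250) = -58375 - 836 = -59211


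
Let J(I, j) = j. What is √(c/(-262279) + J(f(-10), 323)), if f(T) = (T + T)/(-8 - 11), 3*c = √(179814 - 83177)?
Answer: √(199973326055787 - 786837*√96637)/786837 ≈ 17.972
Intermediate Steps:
c = √96637/3 (c = √(179814 - 83177)/3 = √96637/3 ≈ 103.62)
f(T) = -2*T/19 (f(T) = (2*T)/(-19) = (2*T)*(-1/19) = -2*T/19)
√(c/(-262279) + J(f(-10), 323)) = √((√96637/3)/(-262279) + 323) = √((√96637/3)*(-1/262279) + 323) = √(-√96637/786837 + 323) = √(323 - √96637/786837)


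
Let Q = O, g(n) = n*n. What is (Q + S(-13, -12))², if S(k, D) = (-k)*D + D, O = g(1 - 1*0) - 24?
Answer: 36481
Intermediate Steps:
g(n) = n²
O = -23 (O = (1 - 1*0)² - 24 = (1 + 0)² - 24 = 1² - 24 = 1 - 24 = -23)
Q = -23
S(k, D) = D - D*k (S(k, D) = -D*k + D = D - D*k)
(Q + S(-13, -12))² = (-23 - 12*(1 - 1*(-13)))² = (-23 - 12*(1 + 13))² = (-23 - 12*14)² = (-23 - 168)² = (-191)² = 36481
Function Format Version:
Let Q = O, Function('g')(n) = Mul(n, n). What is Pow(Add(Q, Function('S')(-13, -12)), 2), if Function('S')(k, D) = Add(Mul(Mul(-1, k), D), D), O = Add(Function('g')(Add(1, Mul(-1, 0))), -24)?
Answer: 36481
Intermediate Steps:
Function('g')(n) = Pow(n, 2)
O = -23 (O = Add(Pow(Add(1, Mul(-1, 0)), 2), -24) = Add(Pow(Add(1, 0), 2), -24) = Add(Pow(1, 2), -24) = Add(1, -24) = -23)
Q = -23
Function('S')(k, D) = Add(D, Mul(-1, D, k)) (Function('S')(k, D) = Add(Mul(-1, D, k), D) = Add(D, Mul(-1, D, k)))
Pow(Add(Q, Function('S')(-13, -12)), 2) = Pow(Add(-23, Mul(-12, Add(1, Mul(-1, -13)))), 2) = Pow(Add(-23, Mul(-12, Add(1, 13))), 2) = Pow(Add(-23, Mul(-12, 14)), 2) = Pow(Add(-23, -168), 2) = Pow(-191, 2) = 36481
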